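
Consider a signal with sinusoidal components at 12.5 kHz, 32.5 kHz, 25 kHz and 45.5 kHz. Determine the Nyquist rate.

91 kHz

Highest-frequency component: 45.5 kHz.
Nyquist rate = 2 × 45.5 kHz = 91 kHz.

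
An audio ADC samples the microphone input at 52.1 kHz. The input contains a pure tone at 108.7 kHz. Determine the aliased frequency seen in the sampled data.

108.7 kHz mod fs = 4.5 kHz.
4.5 kHz ≤ fs/2 = 26.05 kHz, appears at 4.5 kHz.

4.5 kHz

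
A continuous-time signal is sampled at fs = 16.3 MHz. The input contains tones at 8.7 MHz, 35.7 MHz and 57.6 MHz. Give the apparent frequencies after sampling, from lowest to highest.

3.1 MHz, 7.6 MHz

fs/2 = 8.15 MHz.
8.7 MHz > fs/2 = 8.15 MHz, folds to fs − 8.7 MHz = 7.6 MHz.
35.7 MHz mod fs = 3.1 MHz.
3.1 MHz ≤ fs/2 = 8.15 MHz, appears at 3.1 MHz.
57.6 MHz mod fs = 8.7 MHz.
8.7 MHz > fs/2 = 8.15 MHz, folds to fs − 8.7 MHz = 7.6 MHz.
Distinct values: {3.1 MHz, 7.6 MHz}.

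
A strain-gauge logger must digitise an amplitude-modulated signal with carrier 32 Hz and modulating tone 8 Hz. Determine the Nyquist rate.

80 Hz

AM sidebands sit at fc ± fm = 24 Hz and 40 Hz.
Highest-frequency component: 40 Hz.
Nyquist rate = 2 × 40 Hz = 80 Hz.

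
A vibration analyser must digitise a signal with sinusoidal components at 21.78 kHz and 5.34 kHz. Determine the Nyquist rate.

Highest-frequency component: 21.78 kHz.
Nyquist rate = 2 × 21.78 kHz = 43.56 kHz.

43.56 kHz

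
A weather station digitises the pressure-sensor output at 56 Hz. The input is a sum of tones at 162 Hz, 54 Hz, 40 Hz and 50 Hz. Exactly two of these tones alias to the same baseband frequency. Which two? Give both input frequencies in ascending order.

50 Hz, 162 Hz

fs/2 = 28 Hz.
162 Hz mod fs = 50 Hz.
50 Hz > fs/2 = 28 Hz, folds to fs − 50 Hz = 6 Hz.
54 Hz > fs/2 = 28 Hz, folds to fs − 54 Hz = 2 Hz.
40 Hz > fs/2 = 28 Hz, folds to fs − 40 Hz = 16 Hz.
50 Hz > fs/2 = 28 Hz, folds to fs − 50 Hz = 6 Hz.
50 Hz and 162 Hz both map to 6 Hz.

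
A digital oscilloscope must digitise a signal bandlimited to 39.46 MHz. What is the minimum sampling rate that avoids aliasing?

78.92 MHz

Nyquist rate = 2 × 39.46 MHz = 78.92 MHz.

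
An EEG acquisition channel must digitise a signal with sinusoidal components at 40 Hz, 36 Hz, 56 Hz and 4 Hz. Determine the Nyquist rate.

112 Hz

Highest-frequency component: 56 Hz.
Nyquist rate = 2 × 56 Hz = 112 Hz.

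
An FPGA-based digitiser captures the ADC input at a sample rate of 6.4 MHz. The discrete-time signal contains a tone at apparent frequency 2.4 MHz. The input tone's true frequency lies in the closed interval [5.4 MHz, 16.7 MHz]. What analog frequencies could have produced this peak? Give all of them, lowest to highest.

Frequencies that alias to 2.4 MHz are k·fs ± 2.4 MHz for integer k ≥ 0.
k=0: 2.4 MHz.
k=1: 4 MHz, 8.8 MHz.
k=2: 10.4 MHz, 15.2 MHz.
k=3: 16.8 MHz, 21.6 MHz.
Within [5.4 MHz, 16.7 MHz]: 8.8 MHz, 10.4 MHz, 15.2 MHz.

8.8 MHz, 10.4 MHz, 15.2 MHz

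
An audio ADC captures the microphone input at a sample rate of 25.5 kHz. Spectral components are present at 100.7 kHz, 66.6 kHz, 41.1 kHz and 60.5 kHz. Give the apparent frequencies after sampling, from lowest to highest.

fs/2 = 12.75 kHz.
100.7 kHz mod fs = 24.2 kHz.
24.2 kHz > fs/2 = 12.75 kHz, folds to fs − 24.2 kHz = 1.3 kHz.
66.6 kHz mod fs = 15.6 kHz.
15.6 kHz > fs/2 = 12.75 kHz, folds to fs − 15.6 kHz = 9.9 kHz.
41.1 kHz mod fs = 15.6 kHz.
15.6 kHz > fs/2 = 12.75 kHz, folds to fs − 15.6 kHz = 9.9 kHz.
60.5 kHz mod fs = 9.5 kHz.
9.5 kHz ≤ fs/2 = 12.75 kHz, appears at 9.5 kHz.
Distinct values: {1.3 kHz, 9.5 kHz, 9.9 kHz}.

1.3 kHz, 9.5 kHz, 9.9 kHz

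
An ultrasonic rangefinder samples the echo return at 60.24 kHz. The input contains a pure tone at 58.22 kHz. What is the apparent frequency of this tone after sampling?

58.22 kHz > fs/2 = 30.12 kHz, folds to fs − 58.22 kHz = 2.02 kHz.

2.02 kHz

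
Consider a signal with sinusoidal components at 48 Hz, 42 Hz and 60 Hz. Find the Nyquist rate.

120 Hz

Highest-frequency component: 60 Hz.
Nyquist rate = 2 × 60 Hz = 120 Hz.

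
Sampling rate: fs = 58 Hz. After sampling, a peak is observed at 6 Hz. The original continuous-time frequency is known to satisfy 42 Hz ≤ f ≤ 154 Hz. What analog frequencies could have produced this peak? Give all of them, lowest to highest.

Frequencies that alias to 6 Hz are k·fs ± 6 Hz for integer k ≥ 0.
k=0: 6 Hz.
k=1: 52 Hz, 64 Hz.
k=2: 110 Hz, 122 Hz.
k=3: 168 Hz, 180 Hz.
Within [42 Hz, 154 Hz]: 52 Hz, 64 Hz, 110 Hz, 122 Hz.

52 Hz, 64 Hz, 110 Hz, 122 Hz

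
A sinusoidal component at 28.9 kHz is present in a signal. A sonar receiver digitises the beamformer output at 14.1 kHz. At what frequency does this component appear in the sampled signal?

28.9 kHz mod fs = 0.7 kHz.
0.7 kHz ≤ fs/2 = 7.05 kHz, appears at 0.7 kHz.

0.7 kHz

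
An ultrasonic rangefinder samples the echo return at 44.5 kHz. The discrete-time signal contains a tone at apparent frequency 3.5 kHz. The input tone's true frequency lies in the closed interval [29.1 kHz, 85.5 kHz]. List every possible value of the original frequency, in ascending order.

Frequencies that alias to 3.5 kHz are k·fs ± 3.5 kHz for integer k ≥ 0.
k=0: 3.5 kHz.
k=1: 41 kHz, 48 kHz.
k=2: 85.5 kHz, 92.5 kHz.
k=3: 130 kHz, 137 kHz.
Within [29.1 kHz, 85.5 kHz]: 41 kHz, 48 kHz, 85.5 kHz.

41 kHz, 48 kHz, 85.5 kHz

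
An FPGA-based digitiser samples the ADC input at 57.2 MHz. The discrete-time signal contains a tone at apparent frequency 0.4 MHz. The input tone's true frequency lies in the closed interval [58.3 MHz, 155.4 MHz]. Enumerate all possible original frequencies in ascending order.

114 MHz, 114.8 MHz

Frequencies that alias to 0.4 MHz are k·fs ± 0.4 MHz for integer k ≥ 0.
k=0: 0.4 MHz.
k=1: 56.8 MHz, 57.6 MHz.
k=2: 114 MHz, 114.8 MHz.
k=3: 171.2 MHz, 172 MHz.
Within [58.3 MHz, 155.4 MHz]: 114 MHz, 114.8 MHz.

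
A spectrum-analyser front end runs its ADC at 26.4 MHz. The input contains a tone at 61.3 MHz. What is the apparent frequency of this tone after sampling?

8.5 MHz

61.3 MHz mod fs = 8.5 MHz.
8.5 MHz ≤ fs/2 = 13.2 MHz, appears at 8.5 MHz.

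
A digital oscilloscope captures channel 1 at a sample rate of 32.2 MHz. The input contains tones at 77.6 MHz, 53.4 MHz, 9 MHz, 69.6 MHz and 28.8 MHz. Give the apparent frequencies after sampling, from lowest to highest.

fs/2 = 16.1 MHz.
77.6 MHz mod fs = 13.2 MHz.
13.2 MHz ≤ fs/2 = 16.1 MHz, appears at 13.2 MHz.
53.4 MHz mod fs = 21.2 MHz.
21.2 MHz > fs/2 = 16.1 MHz, folds to fs − 21.2 MHz = 11 MHz.
9 MHz ≤ fs/2 = 16.1 MHz, passes unchanged.
69.6 MHz mod fs = 5.2 MHz.
5.2 MHz ≤ fs/2 = 16.1 MHz, appears at 5.2 MHz.
28.8 MHz > fs/2 = 16.1 MHz, folds to fs − 28.8 MHz = 3.4 MHz.
Distinct values: {3.4 MHz, 5.2 MHz, 9 MHz, 11 MHz, 13.2 MHz}.

3.4 MHz, 5.2 MHz, 9 MHz, 11 MHz, 13.2 MHz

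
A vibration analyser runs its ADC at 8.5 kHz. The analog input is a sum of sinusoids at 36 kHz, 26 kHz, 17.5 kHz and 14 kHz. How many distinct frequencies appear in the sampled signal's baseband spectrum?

3

fs/2 = 4.25 kHz.
36 kHz mod fs = 2 kHz.
2 kHz ≤ fs/2 = 4.25 kHz, appears at 2 kHz.
26 kHz mod fs = 0.5 kHz.
0.5 kHz ≤ fs/2 = 4.25 kHz, appears at 0.5 kHz.
17.5 kHz mod fs = 0.5 kHz.
0.5 kHz ≤ fs/2 = 4.25 kHz, appears at 0.5 kHz.
14 kHz mod fs = 5.5 kHz.
5.5 kHz > fs/2 = 4.25 kHz, folds to fs − 5.5 kHz = 3 kHz.
Distinct values: {0.5 kHz, 2 kHz, 3 kHz} → 3.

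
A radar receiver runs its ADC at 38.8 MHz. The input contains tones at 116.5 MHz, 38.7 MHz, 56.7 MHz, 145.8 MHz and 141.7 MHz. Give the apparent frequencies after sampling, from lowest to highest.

0.1 MHz, 9.4 MHz, 13.5 MHz, 17.9 MHz

fs/2 = 19.4 MHz.
116.5 MHz mod fs = 0.1 MHz.
0.1 MHz ≤ fs/2 = 19.4 MHz, appears at 0.1 MHz.
38.7 MHz > fs/2 = 19.4 MHz, folds to fs − 38.7 MHz = 0.1 MHz.
56.7 MHz mod fs = 17.9 MHz.
17.9 MHz ≤ fs/2 = 19.4 MHz, appears at 17.9 MHz.
145.8 MHz mod fs = 29.4 MHz.
29.4 MHz > fs/2 = 19.4 MHz, folds to fs − 29.4 MHz = 9.4 MHz.
141.7 MHz mod fs = 25.3 MHz.
25.3 MHz > fs/2 = 19.4 MHz, folds to fs − 25.3 MHz = 13.5 MHz.
Distinct values: {0.1 MHz, 9.4 MHz, 13.5 MHz, 17.9 MHz}.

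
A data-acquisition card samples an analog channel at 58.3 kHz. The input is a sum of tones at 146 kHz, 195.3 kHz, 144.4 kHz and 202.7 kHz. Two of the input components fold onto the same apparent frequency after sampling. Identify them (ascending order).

144.4 kHz, 202.7 kHz

fs/2 = 29.15 kHz.
146 kHz mod fs = 29.4 kHz.
29.4 kHz > fs/2 = 29.15 kHz, folds to fs − 29.4 kHz = 28.9 kHz.
195.3 kHz mod fs = 20.4 kHz.
20.4 kHz ≤ fs/2 = 29.15 kHz, appears at 20.4 kHz.
144.4 kHz mod fs = 27.8 kHz.
27.8 kHz ≤ fs/2 = 29.15 kHz, appears at 27.8 kHz.
202.7 kHz mod fs = 27.8 kHz.
27.8 kHz ≤ fs/2 = 29.15 kHz, appears at 27.8 kHz.
144.4 kHz and 202.7 kHz both map to 27.8 kHz.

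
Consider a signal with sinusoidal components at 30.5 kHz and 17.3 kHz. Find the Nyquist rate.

61 kHz

Highest-frequency component: 30.5 kHz.
Nyquist rate = 2 × 30.5 kHz = 61 kHz.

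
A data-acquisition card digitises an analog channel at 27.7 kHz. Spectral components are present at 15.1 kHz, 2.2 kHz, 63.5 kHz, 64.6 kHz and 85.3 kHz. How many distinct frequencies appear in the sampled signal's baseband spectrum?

fs/2 = 13.85 kHz.
15.1 kHz > fs/2 = 13.85 kHz, folds to fs − 15.1 kHz = 12.6 kHz.
2.2 kHz ≤ fs/2 = 13.85 kHz, passes unchanged.
63.5 kHz mod fs = 8.1 kHz.
8.1 kHz ≤ fs/2 = 13.85 kHz, appears at 8.1 kHz.
64.6 kHz mod fs = 9.2 kHz.
9.2 kHz ≤ fs/2 = 13.85 kHz, appears at 9.2 kHz.
85.3 kHz mod fs = 2.2 kHz.
2.2 kHz ≤ fs/2 = 13.85 kHz, appears at 2.2 kHz.
Distinct values: {2.2 kHz, 8.1 kHz, 9.2 kHz, 12.6 kHz} → 4.

4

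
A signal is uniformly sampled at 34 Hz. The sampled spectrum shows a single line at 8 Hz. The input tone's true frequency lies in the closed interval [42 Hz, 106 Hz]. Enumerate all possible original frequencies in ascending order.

42 Hz, 60 Hz, 76 Hz, 94 Hz

Frequencies that alias to 8 Hz are k·fs ± 8 Hz for integer k ≥ 0.
k=0: 8 Hz.
k=1: 26 Hz, 42 Hz.
k=2: 60 Hz, 76 Hz.
k=3: 94 Hz, 110 Hz.
k=4: 128 Hz, 144 Hz.
Within [42 Hz, 106 Hz]: 42 Hz, 60 Hz, 76 Hz, 94 Hz.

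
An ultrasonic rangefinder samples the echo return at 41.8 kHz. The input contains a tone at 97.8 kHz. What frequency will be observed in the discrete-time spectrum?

97.8 kHz mod fs = 14.2 kHz.
14.2 kHz ≤ fs/2 = 20.9 kHz, appears at 14.2 kHz.

14.2 kHz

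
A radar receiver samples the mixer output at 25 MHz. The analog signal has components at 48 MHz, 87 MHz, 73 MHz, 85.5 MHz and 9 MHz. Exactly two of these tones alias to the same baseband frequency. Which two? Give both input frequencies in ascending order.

48 MHz, 73 MHz

fs/2 = 12.5 MHz.
48 MHz mod fs = 23 MHz.
23 MHz > fs/2 = 12.5 MHz, folds to fs − 23 MHz = 2 MHz.
87 MHz mod fs = 12 MHz.
12 MHz ≤ fs/2 = 12.5 MHz, appears at 12 MHz.
73 MHz mod fs = 23 MHz.
23 MHz > fs/2 = 12.5 MHz, folds to fs − 23 MHz = 2 MHz.
85.5 MHz mod fs = 10.5 MHz.
10.5 MHz ≤ fs/2 = 12.5 MHz, appears at 10.5 MHz.
9 MHz ≤ fs/2 = 12.5 MHz, passes unchanged.
48 MHz and 73 MHz both map to 2 MHz.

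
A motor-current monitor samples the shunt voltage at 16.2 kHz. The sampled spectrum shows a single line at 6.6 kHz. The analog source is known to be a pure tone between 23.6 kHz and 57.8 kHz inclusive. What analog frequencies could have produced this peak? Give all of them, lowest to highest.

Frequencies that alias to 6.6 kHz are k·fs ± 6.6 kHz for integer k ≥ 0.
k=0: 6.6 kHz.
k=1: 9.6 kHz, 22.8 kHz.
k=2: 25.8 kHz, 39 kHz.
k=3: 42 kHz, 55.2 kHz.
k=4: 58.2 kHz, 71.4 kHz.
Within [23.6 kHz, 57.8 kHz]: 25.8 kHz, 39 kHz, 42 kHz, 55.2 kHz.

25.8 kHz, 39 kHz, 42 kHz, 55.2 kHz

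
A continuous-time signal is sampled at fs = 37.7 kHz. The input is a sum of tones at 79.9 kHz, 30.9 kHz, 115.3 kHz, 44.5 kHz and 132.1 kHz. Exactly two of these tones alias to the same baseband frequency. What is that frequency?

6.8 kHz

fs/2 = 18.85 kHz.
79.9 kHz mod fs = 4.5 kHz.
4.5 kHz ≤ fs/2 = 18.85 kHz, appears at 4.5 kHz.
30.9 kHz > fs/2 = 18.85 kHz, folds to fs − 30.9 kHz = 6.8 kHz.
115.3 kHz mod fs = 2.2 kHz.
2.2 kHz ≤ fs/2 = 18.85 kHz, appears at 2.2 kHz.
44.5 kHz mod fs = 6.8 kHz.
6.8 kHz ≤ fs/2 = 18.85 kHz, appears at 6.8 kHz.
132.1 kHz mod fs = 19 kHz.
19 kHz > fs/2 = 18.85 kHz, folds to fs − 19 kHz = 18.7 kHz.
30.9 kHz and 44.5 kHz both map to 6.8 kHz.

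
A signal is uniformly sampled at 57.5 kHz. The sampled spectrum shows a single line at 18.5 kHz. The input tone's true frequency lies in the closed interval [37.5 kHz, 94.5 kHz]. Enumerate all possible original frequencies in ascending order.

Frequencies that alias to 18.5 kHz are k·fs ± 18.5 kHz for integer k ≥ 0.
k=0: 18.5 kHz.
k=1: 39 kHz, 76 kHz.
k=2: 96.5 kHz, 133.5 kHz.
Within [37.5 kHz, 94.5 kHz]: 39 kHz, 76 kHz.

39 kHz, 76 kHz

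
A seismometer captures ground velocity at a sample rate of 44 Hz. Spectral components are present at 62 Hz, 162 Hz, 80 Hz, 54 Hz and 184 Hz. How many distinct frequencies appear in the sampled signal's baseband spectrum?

fs/2 = 22 Hz.
62 Hz mod fs = 18 Hz.
18 Hz ≤ fs/2 = 22 Hz, appears at 18 Hz.
162 Hz mod fs = 30 Hz.
30 Hz > fs/2 = 22 Hz, folds to fs − 30 Hz = 14 Hz.
80 Hz mod fs = 36 Hz.
36 Hz > fs/2 = 22 Hz, folds to fs − 36 Hz = 8 Hz.
54 Hz mod fs = 10 Hz.
10 Hz ≤ fs/2 = 22 Hz, appears at 10 Hz.
184 Hz mod fs = 8 Hz.
8 Hz ≤ fs/2 = 22 Hz, appears at 8 Hz.
Distinct values: {8 Hz, 10 Hz, 14 Hz, 18 Hz} → 4.

4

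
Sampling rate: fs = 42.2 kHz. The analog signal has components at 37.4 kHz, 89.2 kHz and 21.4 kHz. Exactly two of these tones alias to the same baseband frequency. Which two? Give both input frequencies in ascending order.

fs/2 = 21.1 kHz.
37.4 kHz > fs/2 = 21.1 kHz, folds to fs − 37.4 kHz = 4.8 kHz.
89.2 kHz mod fs = 4.8 kHz.
4.8 kHz ≤ fs/2 = 21.1 kHz, appears at 4.8 kHz.
21.4 kHz > fs/2 = 21.1 kHz, folds to fs − 21.4 kHz = 20.8 kHz.
37.4 kHz and 89.2 kHz both map to 4.8 kHz.

37.4 kHz, 89.2 kHz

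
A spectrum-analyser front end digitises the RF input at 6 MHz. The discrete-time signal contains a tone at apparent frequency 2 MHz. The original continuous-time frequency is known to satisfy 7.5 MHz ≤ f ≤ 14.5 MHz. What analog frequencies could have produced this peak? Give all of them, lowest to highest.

8 MHz, 10 MHz, 14 MHz

Frequencies that alias to 2 MHz are k·fs ± 2 MHz for integer k ≥ 0.
k=0: 2 MHz.
k=1: 4 MHz, 8 MHz.
k=2: 10 MHz, 14 MHz.
k=3: 16 MHz, 20 MHz.
Within [7.5 MHz, 14.5 MHz]: 8 MHz, 10 MHz, 14 MHz.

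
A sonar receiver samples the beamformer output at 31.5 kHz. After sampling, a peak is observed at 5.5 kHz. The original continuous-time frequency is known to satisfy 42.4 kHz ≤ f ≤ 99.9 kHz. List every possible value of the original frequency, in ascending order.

Frequencies that alias to 5.5 kHz are k·fs ± 5.5 kHz for integer k ≥ 0.
k=0: 5.5 kHz.
k=1: 26 kHz, 37 kHz.
k=2: 57.5 kHz, 68.5 kHz.
k=3: 89 kHz, 100 kHz.
k=4: 120.5 kHz, 131.5 kHz.
Within [42.4 kHz, 99.9 kHz]: 57.5 kHz, 68.5 kHz, 89 kHz.

57.5 kHz, 68.5 kHz, 89 kHz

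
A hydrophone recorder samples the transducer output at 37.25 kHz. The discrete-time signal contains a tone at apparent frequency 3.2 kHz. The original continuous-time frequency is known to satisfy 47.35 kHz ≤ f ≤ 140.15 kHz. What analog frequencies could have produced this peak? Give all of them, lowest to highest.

71.3 kHz, 77.7 kHz, 108.55 kHz, 114.95 kHz

Frequencies that alias to 3.2 kHz are k·fs ± 3.2 kHz for integer k ≥ 0.
k=0: 3.2 kHz.
k=1: 34.05 kHz, 40.45 kHz.
k=2: 71.3 kHz, 77.7 kHz.
k=3: 108.55 kHz, 114.95 kHz.
k=4: 145.8 kHz, 152.2 kHz.
Within [47.35 kHz, 140.15 kHz]: 71.3 kHz, 77.7 kHz, 108.55 kHz, 114.95 kHz.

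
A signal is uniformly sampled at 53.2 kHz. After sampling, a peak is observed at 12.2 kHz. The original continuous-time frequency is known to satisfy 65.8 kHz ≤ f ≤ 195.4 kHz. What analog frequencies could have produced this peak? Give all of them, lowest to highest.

94.2 kHz, 118.6 kHz, 147.4 kHz, 171.8 kHz

Frequencies that alias to 12.2 kHz are k·fs ± 12.2 kHz for integer k ≥ 0.
k=0: 12.2 kHz.
k=1: 41 kHz, 65.4 kHz.
k=2: 94.2 kHz, 118.6 kHz.
k=3: 147.4 kHz, 171.8 kHz.
k=4: 200.6 kHz, 225 kHz.
Within [65.8 kHz, 195.4 kHz]: 94.2 kHz, 118.6 kHz, 147.4 kHz, 171.8 kHz.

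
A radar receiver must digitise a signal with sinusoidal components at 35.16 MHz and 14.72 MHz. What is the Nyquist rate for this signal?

Highest-frequency component: 35.16 MHz.
Nyquist rate = 2 × 35.16 MHz = 70.32 MHz.

70.32 MHz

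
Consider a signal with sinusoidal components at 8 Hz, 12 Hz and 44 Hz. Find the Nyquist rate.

Highest-frequency component: 44 Hz.
Nyquist rate = 2 × 44 Hz = 88 Hz.

88 Hz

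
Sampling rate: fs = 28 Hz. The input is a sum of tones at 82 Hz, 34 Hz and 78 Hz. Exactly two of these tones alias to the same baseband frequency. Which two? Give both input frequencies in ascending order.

34 Hz, 78 Hz

fs/2 = 14 Hz.
82 Hz mod fs = 26 Hz.
26 Hz > fs/2 = 14 Hz, folds to fs − 26 Hz = 2 Hz.
34 Hz mod fs = 6 Hz.
6 Hz ≤ fs/2 = 14 Hz, appears at 6 Hz.
78 Hz mod fs = 22 Hz.
22 Hz > fs/2 = 14 Hz, folds to fs − 22 Hz = 6 Hz.
34 Hz and 78 Hz both map to 6 Hz.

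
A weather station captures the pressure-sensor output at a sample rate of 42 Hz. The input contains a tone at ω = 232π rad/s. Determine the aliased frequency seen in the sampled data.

ω = 232π rad/s → f = ω/(2π) = 116 Hz.
116 Hz mod fs = 32 Hz.
32 Hz > fs/2 = 21 Hz, folds to fs − 32 Hz = 10 Hz.

10 Hz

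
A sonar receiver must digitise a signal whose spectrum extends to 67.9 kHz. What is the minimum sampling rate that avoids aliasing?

135.8 kHz

Nyquist rate = 2 × 67.9 kHz = 135.8 kHz.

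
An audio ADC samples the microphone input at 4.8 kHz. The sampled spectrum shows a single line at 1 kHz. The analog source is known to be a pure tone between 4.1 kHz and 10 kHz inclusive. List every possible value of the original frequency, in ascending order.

5.8 kHz, 8.6 kHz

Frequencies that alias to 1 kHz are k·fs ± 1 kHz for integer k ≥ 0.
k=0: 1 kHz.
k=1: 3.8 kHz, 5.8 kHz.
k=2: 8.6 kHz, 10.6 kHz.
k=3: 13.4 kHz, 15.4 kHz.
Within [4.1 kHz, 10 kHz]: 5.8 kHz, 8.6 kHz.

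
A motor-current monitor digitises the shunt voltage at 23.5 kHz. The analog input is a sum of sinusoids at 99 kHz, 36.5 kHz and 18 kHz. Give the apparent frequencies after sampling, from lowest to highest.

fs/2 = 11.75 kHz.
99 kHz mod fs = 5 kHz.
5 kHz ≤ fs/2 = 11.75 kHz, appears at 5 kHz.
36.5 kHz mod fs = 13 kHz.
13 kHz > fs/2 = 11.75 kHz, folds to fs − 13 kHz = 10.5 kHz.
18 kHz > fs/2 = 11.75 kHz, folds to fs − 18 kHz = 5.5 kHz.
Distinct values: {5 kHz, 5.5 kHz, 10.5 kHz}.

5 kHz, 5.5 kHz, 10.5 kHz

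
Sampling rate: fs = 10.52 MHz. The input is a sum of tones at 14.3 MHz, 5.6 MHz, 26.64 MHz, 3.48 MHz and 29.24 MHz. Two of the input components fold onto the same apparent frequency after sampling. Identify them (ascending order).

5.6 MHz, 26.64 MHz

fs/2 = 5.26 MHz.
14.3 MHz mod fs = 3.78 MHz.
3.78 MHz ≤ fs/2 = 5.26 MHz, appears at 3.78 MHz.
5.6 MHz > fs/2 = 5.26 MHz, folds to fs − 5.6 MHz = 4.92 MHz.
26.64 MHz mod fs = 5.6 MHz.
5.6 MHz > fs/2 = 5.26 MHz, folds to fs − 5.6 MHz = 4.92 MHz.
3.48 MHz ≤ fs/2 = 5.26 MHz, passes unchanged.
29.24 MHz mod fs = 8.2 MHz.
8.2 MHz > fs/2 = 5.26 MHz, folds to fs − 8.2 MHz = 2.32 MHz.
5.6 MHz and 26.64 MHz both map to 4.92 MHz.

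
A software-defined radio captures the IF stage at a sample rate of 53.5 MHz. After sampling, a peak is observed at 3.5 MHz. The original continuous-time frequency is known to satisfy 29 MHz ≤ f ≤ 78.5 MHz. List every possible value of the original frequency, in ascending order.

50 MHz, 57 MHz

Frequencies that alias to 3.5 MHz are k·fs ± 3.5 MHz for integer k ≥ 0.
k=0: 3.5 MHz.
k=1: 50 MHz, 57 MHz.
k=2: 103.5 MHz, 110.5 MHz.
Within [29 MHz, 78.5 MHz]: 50 MHz, 57 MHz.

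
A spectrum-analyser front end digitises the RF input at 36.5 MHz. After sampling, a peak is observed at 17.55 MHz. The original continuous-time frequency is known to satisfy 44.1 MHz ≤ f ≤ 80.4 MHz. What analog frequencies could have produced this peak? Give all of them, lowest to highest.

54.05 MHz, 55.45 MHz

Frequencies that alias to 17.55 MHz are k·fs ± 17.55 MHz for integer k ≥ 0.
k=0: 17.55 MHz.
k=1: 18.95 MHz, 54.05 MHz.
k=2: 55.45 MHz, 90.55 MHz.
k=3: 91.95 MHz, 127.05 MHz.
Within [44.1 MHz, 80.4 MHz]: 54.05 MHz, 55.45 MHz.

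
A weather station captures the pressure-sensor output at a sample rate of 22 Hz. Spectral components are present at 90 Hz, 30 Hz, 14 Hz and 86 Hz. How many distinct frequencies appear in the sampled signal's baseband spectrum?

fs/2 = 11 Hz.
90 Hz mod fs = 2 Hz.
2 Hz ≤ fs/2 = 11 Hz, appears at 2 Hz.
30 Hz mod fs = 8 Hz.
8 Hz ≤ fs/2 = 11 Hz, appears at 8 Hz.
14 Hz > fs/2 = 11 Hz, folds to fs − 14 Hz = 8 Hz.
86 Hz mod fs = 20 Hz.
20 Hz > fs/2 = 11 Hz, folds to fs − 20 Hz = 2 Hz.
Distinct values: {2 Hz, 8 Hz} → 2.

2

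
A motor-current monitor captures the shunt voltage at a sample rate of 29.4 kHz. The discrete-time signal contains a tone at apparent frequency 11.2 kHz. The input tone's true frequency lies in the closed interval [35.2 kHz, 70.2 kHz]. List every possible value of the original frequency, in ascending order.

40.6 kHz, 47.6 kHz, 70 kHz

Frequencies that alias to 11.2 kHz are k·fs ± 11.2 kHz for integer k ≥ 0.
k=0: 11.2 kHz.
k=1: 18.2 kHz, 40.6 kHz.
k=2: 47.6 kHz, 70 kHz.
k=3: 77 kHz, 99.4 kHz.
Within [35.2 kHz, 70.2 kHz]: 40.6 kHz, 47.6 kHz, 70 kHz.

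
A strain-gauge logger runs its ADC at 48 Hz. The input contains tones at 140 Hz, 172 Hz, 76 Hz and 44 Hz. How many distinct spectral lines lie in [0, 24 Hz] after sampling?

fs/2 = 24 Hz.
140 Hz mod fs = 44 Hz.
44 Hz > fs/2 = 24 Hz, folds to fs − 44 Hz = 4 Hz.
172 Hz mod fs = 28 Hz.
28 Hz > fs/2 = 24 Hz, folds to fs − 28 Hz = 20 Hz.
76 Hz mod fs = 28 Hz.
28 Hz > fs/2 = 24 Hz, folds to fs − 28 Hz = 20 Hz.
44 Hz > fs/2 = 24 Hz, folds to fs − 44 Hz = 4 Hz.
Distinct values: {4 Hz, 20 Hz} → 2.

2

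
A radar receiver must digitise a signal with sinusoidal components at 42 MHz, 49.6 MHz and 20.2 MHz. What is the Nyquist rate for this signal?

99.2 MHz

Highest-frequency component: 49.6 MHz.
Nyquist rate = 2 × 49.6 MHz = 99.2 MHz.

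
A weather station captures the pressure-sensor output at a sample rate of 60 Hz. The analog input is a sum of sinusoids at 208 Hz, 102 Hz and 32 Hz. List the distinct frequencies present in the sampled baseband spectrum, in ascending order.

fs/2 = 30 Hz.
208 Hz mod fs = 28 Hz.
28 Hz ≤ fs/2 = 30 Hz, appears at 28 Hz.
102 Hz mod fs = 42 Hz.
42 Hz > fs/2 = 30 Hz, folds to fs − 42 Hz = 18 Hz.
32 Hz > fs/2 = 30 Hz, folds to fs − 32 Hz = 28 Hz.
Distinct values: {18 Hz, 28 Hz}.

18 Hz, 28 Hz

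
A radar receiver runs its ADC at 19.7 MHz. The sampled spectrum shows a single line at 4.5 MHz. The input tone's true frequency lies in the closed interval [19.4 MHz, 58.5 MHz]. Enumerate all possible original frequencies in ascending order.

Frequencies that alias to 4.5 MHz are k·fs ± 4.5 MHz for integer k ≥ 0.
k=0: 4.5 MHz.
k=1: 15.2 MHz, 24.2 MHz.
k=2: 34.9 MHz, 43.9 MHz.
k=3: 54.6 MHz, 63.6 MHz.
k=4: 74.3 MHz, 83.3 MHz.
Within [19.4 MHz, 58.5 MHz]: 24.2 MHz, 34.9 MHz, 43.9 MHz, 54.6 MHz.

24.2 MHz, 34.9 MHz, 43.9 MHz, 54.6 MHz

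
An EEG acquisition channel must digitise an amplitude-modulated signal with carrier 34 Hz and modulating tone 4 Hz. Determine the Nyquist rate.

AM sidebands sit at fc ± fm = 30 Hz and 38 Hz.
Highest-frequency component: 38 Hz.
Nyquist rate = 2 × 38 Hz = 76 Hz.

76 Hz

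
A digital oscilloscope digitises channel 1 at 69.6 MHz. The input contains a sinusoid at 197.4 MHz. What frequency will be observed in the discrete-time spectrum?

197.4 MHz mod fs = 58.2 MHz.
58.2 MHz > fs/2 = 34.8 MHz, folds to fs − 58.2 MHz = 11.4 MHz.

11.4 MHz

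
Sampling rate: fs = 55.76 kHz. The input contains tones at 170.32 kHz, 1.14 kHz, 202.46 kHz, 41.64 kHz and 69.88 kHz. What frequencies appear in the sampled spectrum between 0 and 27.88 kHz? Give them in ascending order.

fs/2 = 27.88 kHz.
170.32 kHz mod fs = 3.04 kHz.
3.04 kHz ≤ fs/2 = 27.88 kHz, appears at 3.04 kHz.
1.14 kHz ≤ fs/2 = 27.88 kHz, passes unchanged.
202.46 kHz mod fs = 35.18 kHz.
35.18 kHz > fs/2 = 27.88 kHz, folds to fs − 35.18 kHz = 20.58 kHz.
41.64 kHz > fs/2 = 27.88 kHz, folds to fs − 41.64 kHz = 14.12 kHz.
69.88 kHz mod fs = 14.12 kHz.
14.12 kHz ≤ fs/2 = 27.88 kHz, appears at 14.12 kHz.
Distinct values: {1.14 kHz, 3.04 kHz, 14.12 kHz, 20.58 kHz}.

1.14 kHz, 3.04 kHz, 14.12 kHz, 20.58 kHz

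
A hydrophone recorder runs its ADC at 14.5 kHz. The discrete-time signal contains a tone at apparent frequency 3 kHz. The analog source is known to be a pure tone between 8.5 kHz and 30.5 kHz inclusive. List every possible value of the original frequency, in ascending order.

11.5 kHz, 17.5 kHz, 26 kHz

Frequencies that alias to 3 kHz are k·fs ± 3 kHz for integer k ≥ 0.
k=0: 3 kHz.
k=1: 11.5 kHz, 17.5 kHz.
k=2: 26 kHz, 32 kHz.
k=3: 40.5 kHz, 46.5 kHz.
Within [8.5 kHz, 30.5 kHz]: 11.5 kHz, 17.5 kHz, 26 kHz.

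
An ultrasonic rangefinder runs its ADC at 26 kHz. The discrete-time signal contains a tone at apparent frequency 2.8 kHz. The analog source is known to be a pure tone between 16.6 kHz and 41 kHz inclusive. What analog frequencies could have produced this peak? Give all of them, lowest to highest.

23.2 kHz, 28.8 kHz

Frequencies that alias to 2.8 kHz are k·fs ± 2.8 kHz for integer k ≥ 0.
k=0: 2.8 kHz.
k=1: 23.2 kHz, 28.8 kHz.
k=2: 49.2 kHz, 54.8 kHz.
Within [16.6 kHz, 41 kHz]: 23.2 kHz, 28.8 kHz.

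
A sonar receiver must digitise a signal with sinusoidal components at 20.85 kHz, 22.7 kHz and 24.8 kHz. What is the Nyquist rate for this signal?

49.6 kHz

Highest-frequency component: 24.8 kHz.
Nyquist rate = 2 × 24.8 kHz = 49.6 kHz.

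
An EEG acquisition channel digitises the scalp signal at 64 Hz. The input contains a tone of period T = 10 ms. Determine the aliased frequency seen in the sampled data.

28 Hz

T = 10 ms → f = 1/T = 100 Hz.
100 Hz mod fs = 36 Hz.
36 Hz > fs/2 = 32 Hz, folds to fs − 36 Hz = 28 Hz.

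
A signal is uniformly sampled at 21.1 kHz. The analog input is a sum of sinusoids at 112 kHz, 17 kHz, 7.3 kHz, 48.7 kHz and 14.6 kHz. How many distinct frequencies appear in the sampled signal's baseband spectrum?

3

fs/2 = 10.55 kHz.
112 kHz mod fs = 6.5 kHz.
6.5 kHz ≤ fs/2 = 10.55 kHz, appears at 6.5 kHz.
17 kHz > fs/2 = 10.55 kHz, folds to fs − 17 kHz = 4.1 kHz.
7.3 kHz ≤ fs/2 = 10.55 kHz, passes unchanged.
48.7 kHz mod fs = 6.5 kHz.
6.5 kHz ≤ fs/2 = 10.55 kHz, appears at 6.5 kHz.
14.6 kHz > fs/2 = 10.55 kHz, folds to fs − 14.6 kHz = 6.5 kHz.
Distinct values: {4.1 kHz, 6.5 kHz, 7.3 kHz} → 3.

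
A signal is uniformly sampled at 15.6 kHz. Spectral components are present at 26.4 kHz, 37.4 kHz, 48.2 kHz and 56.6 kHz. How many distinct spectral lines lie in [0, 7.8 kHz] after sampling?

4

fs/2 = 7.8 kHz.
26.4 kHz mod fs = 10.8 kHz.
10.8 kHz > fs/2 = 7.8 kHz, folds to fs − 10.8 kHz = 4.8 kHz.
37.4 kHz mod fs = 6.2 kHz.
6.2 kHz ≤ fs/2 = 7.8 kHz, appears at 6.2 kHz.
48.2 kHz mod fs = 1.4 kHz.
1.4 kHz ≤ fs/2 = 7.8 kHz, appears at 1.4 kHz.
56.6 kHz mod fs = 9.8 kHz.
9.8 kHz > fs/2 = 7.8 kHz, folds to fs − 9.8 kHz = 5.8 kHz.
Distinct values: {1.4 kHz, 4.8 kHz, 5.8 kHz, 6.2 kHz} → 4.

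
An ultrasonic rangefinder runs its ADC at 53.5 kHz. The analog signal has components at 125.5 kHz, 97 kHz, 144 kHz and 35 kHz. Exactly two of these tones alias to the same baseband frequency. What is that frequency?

18.5 kHz

fs/2 = 26.75 kHz.
125.5 kHz mod fs = 18.5 kHz.
18.5 kHz ≤ fs/2 = 26.75 kHz, appears at 18.5 kHz.
97 kHz mod fs = 43.5 kHz.
43.5 kHz > fs/2 = 26.75 kHz, folds to fs − 43.5 kHz = 10 kHz.
144 kHz mod fs = 37 kHz.
37 kHz > fs/2 = 26.75 kHz, folds to fs − 37 kHz = 16.5 kHz.
35 kHz > fs/2 = 26.75 kHz, folds to fs − 35 kHz = 18.5 kHz.
35 kHz and 125.5 kHz both map to 18.5 kHz.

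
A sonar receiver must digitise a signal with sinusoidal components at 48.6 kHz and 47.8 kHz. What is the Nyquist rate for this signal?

Highest-frequency component: 48.6 kHz.
Nyquist rate = 2 × 48.6 kHz = 97.2 kHz.

97.2 kHz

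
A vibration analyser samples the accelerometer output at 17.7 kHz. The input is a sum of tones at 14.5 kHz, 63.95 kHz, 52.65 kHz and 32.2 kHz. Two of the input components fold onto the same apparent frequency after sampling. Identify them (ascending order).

fs/2 = 8.85 kHz.
14.5 kHz > fs/2 = 8.85 kHz, folds to fs − 14.5 kHz = 3.2 kHz.
63.95 kHz mod fs = 10.85 kHz.
10.85 kHz > fs/2 = 8.85 kHz, folds to fs − 10.85 kHz = 6.85 kHz.
52.65 kHz mod fs = 17.25 kHz.
17.25 kHz > fs/2 = 8.85 kHz, folds to fs − 17.25 kHz = 0.45 kHz.
32.2 kHz mod fs = 14.5 kHz.
14.5 kHz > fs/2 = 8.85 kHz, folds to fs − 14.5 kHz = 3.2 kHz.
14.5 kHz and 32.2 kHz both map to 3.2 kHz.

14.5 kHz, 32.2 kHz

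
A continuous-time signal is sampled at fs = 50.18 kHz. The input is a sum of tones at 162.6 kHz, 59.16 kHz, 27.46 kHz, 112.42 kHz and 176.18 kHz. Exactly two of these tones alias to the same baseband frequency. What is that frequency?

fs/2 = 25.09 kHz.
162.6 kHz mod fs = 12.06 kHz.
12.06 kHz ≤ fs/2 = 25.09 kHz, appears at 12.06 kHz.
59.16 kHz mod fs = 8.98 kHz.
8.98 kHz ≤ fs/2 = 25.09 kHz, appears at 8.98 kHz.
27.46 kHz > fs/2 = 25.09 kHz, folds to fs − 27.46 kHz = 22.72 kHz.
112.42 kHz mod fs = 12.06 kHz.
12.06 kHz ≤ fs/2 = 25.09 kHz, appears at 12.06 kHz.
176.18 kHz mod fs = 25.64 kHz.
25.64 kHz > fs/2 = 25.09 kHz, folds to fs − 25.64 kHz = 24.54 kHz.
112.42 kHz and 162.6 kHz both map to 12.06 kHz.

12.06 kHz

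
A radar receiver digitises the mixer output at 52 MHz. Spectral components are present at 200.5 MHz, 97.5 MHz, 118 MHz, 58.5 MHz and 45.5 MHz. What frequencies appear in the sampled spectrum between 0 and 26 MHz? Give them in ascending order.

fs/2 = 26 MHz.
200.5 MHz mod fs = 44.5 MHz.
44.5 MHz > fs/2 = 26 MHz, folds to fs − 44.5 MHz = 7.5 MHz.
97.5 MHz mod fs = 45.5 MHz.
45.5 MHz > fs/2 = 26 MHz, folds to fs − 45.5 MHz = 6.5 MHz.
118 MHz mod fs = 14 MHz.
14 MHz ≤ fs/2 = 26 MHz, appears at 14 MHz.
58.5 MHz mod fs = 6.5 MHz.
6.5 MHz ≤ fs/2 = 26 MHz, appears at 6.5 MHz.
45.5 MHz > fs/2 = 26 MHz, folds to fs − 45.5 MHz = 6.5 MHz.
Distinct values: {6.5 MHz, 7.5 MHz, 14 MHz}.

6.5 MHz, 7.5 MHz, 14 MHz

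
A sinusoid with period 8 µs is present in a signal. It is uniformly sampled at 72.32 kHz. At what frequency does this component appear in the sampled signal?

T = 8 µs → f = 1/T = 125 kHz.
125 kHz mod fs = 52.68 kHz.
52.68 kHz > fs/2 = 36.16 kHz, folds to fs − 52.68 kHz = 19.64 kHz.

19.64 kHz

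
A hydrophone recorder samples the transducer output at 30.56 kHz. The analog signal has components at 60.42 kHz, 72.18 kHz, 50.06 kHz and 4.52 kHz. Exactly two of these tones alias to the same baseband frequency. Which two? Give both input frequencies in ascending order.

fs/2 = 15.28 kHz.
60.42 kHz mod fs = 29.86 kHz.
29.86 kHz > fs/2 = 15.28 kHz, folds to fs − 29.86 kHz = 0.7 kHz.
72.18 kHz mod fs = 11.06 kHz.
11.06 kHz ≤ fs/2 = 15.28 kHz, appears at 11.06 kHz.
50.06 kHz mod fs = 19.5 kHz.
19.5 kHz > fs/2 = 15.28 kHz, folds to fs − 19.5 kHz = 11.06 kHz.
4.52 kHz ≤ fs/2 = 15.28 kHz, passes unchanged.
50.06 kHz and 72.18 kHz both map to 11.06 kHz.

50.06 kHz, 72.18 kHz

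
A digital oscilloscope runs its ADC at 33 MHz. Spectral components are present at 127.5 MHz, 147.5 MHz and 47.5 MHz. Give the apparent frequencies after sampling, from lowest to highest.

4.5 MHz, 14.5 MHz, 15.5 MHz

fs/2 = 16.5 MHz.
127.5 MHz mod fs = 28.5 MHz.
28.5 MHz > fs/2 = 16.5 MHz, folds to fs − 28.5 MHz = 4.5 MHz.
147.5 MHz mod fs = 15.5 MHz.
15.5 MHz ≤ fs/2 = 16.5 MHz, appears at 15.5 MHz.
47.5 MHz mod fs = 14.5 MHz.
14.5 MHz ≤ fs/2 = 16.5 MHz, appears at 14.5 MHz.
Distinct values: {4.5 MHz, 14.5 MHz, 15.5 MHz}.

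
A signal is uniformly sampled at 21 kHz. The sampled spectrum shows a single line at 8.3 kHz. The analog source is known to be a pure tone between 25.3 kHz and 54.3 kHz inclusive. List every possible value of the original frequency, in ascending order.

29.3 kHz, 33.7 kHz, 50.3 kHz

Frequencies that alias to 8.3 kHz are k·fs ± 8.3 kHz for integer k ≥ 0.
k=0: 8.3 kHz.
k=1: 12.7 kHz, 29.3 kHz.
k=2: 33.7 kHz, 50.3 kHz.
k=3: 54.7 kHz, 71.3 kHz.
Within [25.3 kHz, 54.3 kHz]: 29.3 kHz, 33.7 kHz, 50.3 kHz.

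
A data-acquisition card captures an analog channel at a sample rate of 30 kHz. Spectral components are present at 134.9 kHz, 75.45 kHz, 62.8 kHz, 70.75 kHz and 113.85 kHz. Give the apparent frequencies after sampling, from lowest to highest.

fs/2 = 15 kHz.
134.9 kHz mod fs = 14.9 kHz.
14.9 kHz ≤ fs/2 = 15 kHz, appears at 14.9 kHz.
75.45 kHz mod fs = 15.45 kHz.
15.45 kHz > fs/2 = 15 kHz, folds to fs − 15.45 kHz = 14.55 kHz.
62.8 kHz mod fs = 2.8 kHz.
2.8 kHz ≤ fs/2 = 15 kHz, appears at 2.8 kHz.
70.75 kHz mod fs = 10.75 kHz.
10.75 kHz ≤ fs/2 = 15 kHz, appears at 10.75 kHz.
113.85 kHz mod fs = 23.85 kHz.
23.85 kHz > fs/2 = 15 kHz, folds to fs − 23.85 kHz = 6.15 kHz.
Distinct values: {2.8 kHz, 6.15 kHz, 10.75 kHz, 14.55 kHz, 14.9 kHz}.

2.8 kHz, 6.15 kHz, 10.75 kHz, 14.55 kHz, 14.9 kHz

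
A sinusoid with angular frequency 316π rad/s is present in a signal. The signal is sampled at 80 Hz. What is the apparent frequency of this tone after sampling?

2 Hz

ω = 316π rad/s → f = ω/(2π) = 158 Hz.
158 Hz mod fs = 78 Hz.
78 Hz > fs/2 = 40 Hz, folds to fs − 78 Hz = 2 Hz.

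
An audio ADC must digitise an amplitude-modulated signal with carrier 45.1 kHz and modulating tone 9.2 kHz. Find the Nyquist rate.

108.6 kHz

AM sidebands sit at fc ± fm = 35.9 kHz and 54.3 kHz.
Highest-frequency component: 54.3 kHz.
Nyquist rate = 2 × 54.3 kHz = 108.6 kHz.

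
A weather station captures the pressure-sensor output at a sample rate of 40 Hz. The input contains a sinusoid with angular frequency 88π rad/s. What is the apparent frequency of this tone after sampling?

4 Hz

ω = 88π rad/s → f = ω/(2π) = 44 Hz.
44 Hz mod fs = 4 Hz.
4 Hz ≤ fs/2 = 20 Hz, appears at 4 Hz.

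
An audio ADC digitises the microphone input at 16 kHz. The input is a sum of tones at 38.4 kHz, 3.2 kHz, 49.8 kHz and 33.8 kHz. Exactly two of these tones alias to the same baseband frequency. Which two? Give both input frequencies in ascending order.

33.8 kHz, 49.8 kHz

fs/2 = 8 kHz.
38.4 kHz mod fs = 6.4 kHz.
6.4 kHz ≤ fs/2 = 8 kHz, appears at 6.4 kHz.
3.2 kHz ≤ fs/2 = 8 kHz, passes unchanged.
49.8 kHz mod fs = 1.8 kHz.
1.8 kHz ≤ fs/2 = 8 kHz, appears at 1.8 kHz.
33.8 kHz mod fs = 1.8 kHz.
1.8 kHz ≤ fs/2 = 8 kHz, appears at 1.8 kHz.
33.8 kHz and 49.8 kHz both map to 1.8 kHz.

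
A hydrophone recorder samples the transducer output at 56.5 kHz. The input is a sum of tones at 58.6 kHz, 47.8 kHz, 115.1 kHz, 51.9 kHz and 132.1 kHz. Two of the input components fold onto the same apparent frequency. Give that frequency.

2.1 kHz

fs/2 = 28.25 kHz.
58.6 kHz mod fs = 2.1 kHz.
2.1 kHz ≤ fs/2 = 28.25 kHz, appears at 2.1 kHz.
47.8 kHz > fs/2 = 28.25 kHz, folds to fs − 47.8 kHz = 8.7 kHz.
115.1 kHz mod fs = 2.1 kHz.
2.1 kHz ≤ fs/2 = 28.25 kHz, appears at 2.1 kHz.
51.9 kHz > fs/2 = 28.25 kHz, folds to fs − 51.9 kHz = 4.6 kHz.
132.1 kHz mod fs = 19.1 kHz.
19.1 kHz ≤ fs/2 = 28.25 kHz, appears at 19.1 kHz.
58.6 kHz and 115.1 kHz both map to 2.1 kHz.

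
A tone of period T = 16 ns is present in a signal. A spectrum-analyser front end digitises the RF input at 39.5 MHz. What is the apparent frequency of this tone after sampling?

T = 16 ns → f = 1/T = 62.5 MHz.
62.5 MHz mod fs = 23 MHz.
23 MHz > fs/2 = 19.75 MHz, folds to fs − 23 MHz = 16.5 MHz.

16.5 MHz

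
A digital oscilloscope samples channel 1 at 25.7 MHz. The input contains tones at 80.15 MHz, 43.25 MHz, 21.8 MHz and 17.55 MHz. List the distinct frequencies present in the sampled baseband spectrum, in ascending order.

3.05 MHz, 3.9 MHz, 8.15 MHz

fs/2 = 12.85 MHz.
80.15 MHz mod fs = 3.05 MHz.
3.05 MHz ≤ fs/2 = 12.85 MHz, appears at 3.05 MHz.
43.25 MHz mod fs = 17.55 MHz.
17.55 MHz > fs/2 = 12.85 MHz, folds to fs − 17.55 MHz = 8.15 MHz.
21.8 MHz > fs/2 = 12.85 MHz, folds to fs − 21.8 MHz = 3.9 MHz.
17.55 MHz > fs/2 = 12.85 MHz, folds to fs − 17.55 MHz = 8.15 MHz.
Distinct values: {3.05 MHz, 3.9 MHz, 8.15 MHz}.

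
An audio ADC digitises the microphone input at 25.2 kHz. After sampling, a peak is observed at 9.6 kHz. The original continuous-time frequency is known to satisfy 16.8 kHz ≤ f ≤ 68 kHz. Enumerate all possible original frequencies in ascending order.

34.8 kHz, 40.8 kHz, 60 kHz, 66 kHz

Frequencies that alias to 9.6 kHz are k·fs ± 9.6 kHz for integer k ≥ 0.
k=0: 9.6 kHz.
k=1: 15.6 kHz, 34.8 kHz.
k=2: 40.8 kHz, 60 kHz.
k=3: 66 kHz, 85.2 kHz.
k=4: 91.2 kHz, 110.4 kHz.
Within [16.8 kHz, 68 kHz]: 34.8 kHz, 40.8 kHz, 60 kHz, 66 kHz.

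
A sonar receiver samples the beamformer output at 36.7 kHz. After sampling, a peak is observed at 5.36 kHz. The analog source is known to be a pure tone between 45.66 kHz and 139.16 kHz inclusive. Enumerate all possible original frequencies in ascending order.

Frequencies that alias to 5.36 kHz are k·fs ± 5.36 kHz for integer k ≥ 0.
k=0: 5.36 kHz.
k=1: 31.34 kHz, 42.06 kHz.
k=2: 68.04 kHz, 78.76 kHz.
k=3: 104.74 kHz, 115.46 kHz.
k=4: 141.44 kHz, 152.16 kHz.
Within [45.66 kHz, 139.16 kHz]: 68.04 kHz, 78.76 kHz, 104.74 kHz, 115.46 kHz.

68.04 kHz, 78.76 kHz, 104.74 kHz, 115.46 kHz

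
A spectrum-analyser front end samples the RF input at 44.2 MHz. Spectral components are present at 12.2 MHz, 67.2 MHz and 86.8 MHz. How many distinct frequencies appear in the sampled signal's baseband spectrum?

fs/2 = 22.1 MHz.
12.2 MHz ≤ fs/2 = 22.1 MHz, passes unchanged.
67.2 MHz mod fs = 23 MHz.
23 MHz > fs/2 = 22.1 MHz, folds to fs − 23 MHz = 21.2 MHz.
86.8 MHz mod fs = 42.6 MHz.
42.6 MHz > fs/2 = 22.1 MHz, folds to fs − 42.6 MHz = 1.6 MHz.
Distinct values: {1.6 MHz, 12.2 MHz, 21.2 MHz} → 3.

3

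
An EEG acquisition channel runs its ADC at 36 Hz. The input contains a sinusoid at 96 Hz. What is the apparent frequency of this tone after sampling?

96 Hz mod fs = 24 Hz.
24 Hz > fs/2 = 18 Hz, folds to fs − 24 Hz = 12 Hz.

12 Hz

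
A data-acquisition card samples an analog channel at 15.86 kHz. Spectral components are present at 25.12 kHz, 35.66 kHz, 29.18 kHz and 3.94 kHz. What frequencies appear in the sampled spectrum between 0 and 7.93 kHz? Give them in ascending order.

2.54 kHz, 3.94 kHz, 6.6 kHz

fs/2 = 7.93 kHz.
25.12 kHz mod fs = 9.26 kHz.
9.26 kHz > fs/2 = 7.93 kHz, folds to fs − 9.26 kHz = 6.6 kHz.
35.66 kHz mod fs = 3.94 kHz.
3.94 kHz ≤ fs/2 = 7.93 kHz, appears at 3.94 kHz.
29.18 kHz mod fs = 13.32 kHz.
13.32 kHz > fs/2 = 7.93 kHz, folds to fs − 13.32 kHz = 2.54 kHz.
3.94 kHz ≤ fs/2 = 7.93 kHz, passes unchanged.
Distinct values: {2.54 kHz, 3.94 kHz, 6.6 kHz}.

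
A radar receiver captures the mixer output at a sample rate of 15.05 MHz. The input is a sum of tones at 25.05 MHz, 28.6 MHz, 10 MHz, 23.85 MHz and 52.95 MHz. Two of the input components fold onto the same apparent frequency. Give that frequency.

5.05 MHz

fs/2 = 7.525 MHz.
25.05 MHz mod fs = 10 MHz.
10 MHz > fs/2 = 7.525 MHz, folds to fs − 10 MHz = 5.05 MHz.
28.6 MHz mod fs = 13.55 MHz.
13.55 MHz > fs/2 = 7.525 MHz, folds to fs − 13.55 MHz = 1.5 MHz.
10 MHz > fs/2 = 7.525 MHz, folds to fs − 10 MHz = 5.05 MHz.
23.85 MHz mod fs = 8.8 MHz.
8.8 MHz > fs/2 = 7.525 MHz, folds to fs − 8.8 MHz = 6.25 MHz.
52.95 MHz mod fs = 7.8 MHz.
7.8 MHz > fs/2 = 7.525 MHz, folds to fs − 7.8 MHz = 7.25 MHz.
10 MHz and 25.05 MHz both map to 5.05 MHz.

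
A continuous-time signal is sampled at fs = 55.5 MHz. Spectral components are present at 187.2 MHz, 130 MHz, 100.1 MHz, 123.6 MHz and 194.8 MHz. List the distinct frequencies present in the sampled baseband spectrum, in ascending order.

10.9 MHz, 12.6 MHz, 19 MHz, 20.7 MHz, 27.2 MHz

fs/2 = 27.75 MHz.
187.2 MHz mod fs = 20.7 MHz.
20.7 MHz ≤ fs/2 = 27.75 MHz, appears at 20.7 MHz.
130 MHz mod fs = 19 MHz.
19 MHz ≤ fs/2 = 27.75 MHz, appears at 19 MHz.
100.1 MHz mod fs = 44.6 MHz.
44.6 MHz > fs/2 = 27.75 MHz, folds to fs − 44.6 MHz = 10.9 MHz.
123.6 MHz mod fs = 12.6 MHz.
12.6 MHz ≤ fs/2 = 27.75 MHz, appears at 12.6 MHz.
194.8 MHz mod fs = 28.3 MHz.
28.3 MHz > fs/2 = 27.75 MHz, folds to fs − 28.3 MHz = 27.2 MHz.
Distinct values: {10.9 MHz, 12.6 MHz, 19 MHz, 20.7 MHz, 27.2 MHz}.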